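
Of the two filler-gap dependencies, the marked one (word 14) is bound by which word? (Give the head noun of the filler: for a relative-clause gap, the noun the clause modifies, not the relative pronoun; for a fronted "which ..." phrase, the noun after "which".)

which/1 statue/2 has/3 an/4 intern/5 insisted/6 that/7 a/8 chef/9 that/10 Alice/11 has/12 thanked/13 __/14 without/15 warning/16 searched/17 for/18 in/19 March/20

The marked gap is inside the relative clause, the direct object of "thanked".
Its filler is the head noun "chef" (via "that"), at word 9.
(The other dependency links word 2 to a gap after word 18.)

9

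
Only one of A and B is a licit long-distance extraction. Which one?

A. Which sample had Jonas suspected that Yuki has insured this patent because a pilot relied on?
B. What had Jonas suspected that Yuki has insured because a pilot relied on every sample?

B

In A, the wh-phrase is extracted from inside an adjunct island (introduced by "because"), which blocks movement.
In B, the extraction path crosses only that-complement boundaries, which are transparent.
So B is grammatical.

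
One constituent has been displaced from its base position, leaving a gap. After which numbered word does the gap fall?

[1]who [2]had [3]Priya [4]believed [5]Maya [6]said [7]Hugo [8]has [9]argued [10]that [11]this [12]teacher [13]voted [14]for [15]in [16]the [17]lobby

14

The displaced element is "who" (word 1).
It is linked across 3 clause boundaries (Ø → Ø → that).
It functions as the object of the preposition "for" of "voted", so the gap sits immediately after word 14 ("for").
Base order: Priya had believed Maya said Hugo has argued that this teacher voted for who in the lobby.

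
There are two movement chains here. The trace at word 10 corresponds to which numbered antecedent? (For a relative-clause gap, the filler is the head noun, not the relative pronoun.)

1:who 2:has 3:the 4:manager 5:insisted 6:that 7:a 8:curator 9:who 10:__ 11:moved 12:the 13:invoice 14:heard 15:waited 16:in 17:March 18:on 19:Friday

8

The marked gap is inside the relative clause, the subject of "moved".
Its filler is the head noun "curator" (via "who"), at word 8.
(The other dependency links word 1 to a gap after word 14.)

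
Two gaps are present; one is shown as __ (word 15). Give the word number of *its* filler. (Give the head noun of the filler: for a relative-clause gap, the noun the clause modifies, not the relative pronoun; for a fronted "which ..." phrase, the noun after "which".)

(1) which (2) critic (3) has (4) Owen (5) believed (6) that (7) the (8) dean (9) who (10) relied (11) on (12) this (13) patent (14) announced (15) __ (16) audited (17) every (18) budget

2

The marked gap is the subject of "audited".
Its filler is the fronted wh-phrase "which critic", at word 2.
(The other dependency links word 8 to a gap after word 9.)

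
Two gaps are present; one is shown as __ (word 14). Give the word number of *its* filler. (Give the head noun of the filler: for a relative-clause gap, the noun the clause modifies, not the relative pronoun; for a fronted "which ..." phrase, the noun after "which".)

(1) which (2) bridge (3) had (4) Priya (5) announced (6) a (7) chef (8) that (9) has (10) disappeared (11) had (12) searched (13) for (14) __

2

The marked gap is the object of the preposition "for" of "searched".
Its filler is the fronted wh-phrase "which bridge", at word 2.
(The other dependency links word 7 to a gap after word 8.)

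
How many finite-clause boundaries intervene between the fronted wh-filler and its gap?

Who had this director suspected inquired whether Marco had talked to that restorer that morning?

"who" is extracted from the subject of "inquired".
Boundaries crossed, outermost first: [Ø] — 1 in total.

1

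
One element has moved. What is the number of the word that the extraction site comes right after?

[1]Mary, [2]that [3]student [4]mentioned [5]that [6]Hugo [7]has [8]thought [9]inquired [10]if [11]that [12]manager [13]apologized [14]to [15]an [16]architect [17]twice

The displaced element is "Mary" (word 1).
It is linked across 2 clause boundaries (that → Ø).
It functions as the subject of "inquired", so the gap sits immediately after word 8 ("thought").
Base order: That student mentioned that Hugo has thought that Mary inquired if that manager apologized to an architect twice.

8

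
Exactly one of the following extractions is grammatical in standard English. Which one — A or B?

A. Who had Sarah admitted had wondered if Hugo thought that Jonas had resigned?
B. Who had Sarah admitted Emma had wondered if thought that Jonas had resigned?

A

In B, the wh-phrase is extracted from inside a wh-island (introduced by "if"), which blocks movement.
In A, the extraction path crosses only that-complement boundaries, which are transparent.
So A is grammatical.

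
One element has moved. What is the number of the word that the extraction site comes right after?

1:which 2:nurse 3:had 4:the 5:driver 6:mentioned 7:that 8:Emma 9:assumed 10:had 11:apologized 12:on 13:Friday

9

The displaced element is "which nurse" (word 2).
It is linked across 2 clause boundaries (that → Ø).
It functions as the subject of "apologized", so the gap sits immediately after word 9 ("assumed").
Base order: The driver had mentioned that Emma assumed that which nurse had apologized on Friday.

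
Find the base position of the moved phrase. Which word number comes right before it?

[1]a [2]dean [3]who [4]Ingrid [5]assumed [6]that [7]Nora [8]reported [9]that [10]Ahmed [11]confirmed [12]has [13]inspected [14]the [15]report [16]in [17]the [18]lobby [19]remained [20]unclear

11

The displaced element is "a dean" (word 2).
It is linked across 3 clause boundaries (that → that → Ø).
It functions as the subject of "inspected", so the gap sits immediately after word 11 ("confirmed").
Base order: Ingrid assumed that Nora reported that Ahmed confirmed that a dean has inspected the report in the lobby.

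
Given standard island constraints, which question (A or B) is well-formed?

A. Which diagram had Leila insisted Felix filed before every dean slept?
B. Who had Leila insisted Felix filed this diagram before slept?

In B, the wh-phrase is extracted from inside an adjunct island (introduced by "before"), which blocks movement.
In A, the extraction path crosses only that-complement boundaries, which are transparent.
So A is grammatical.

A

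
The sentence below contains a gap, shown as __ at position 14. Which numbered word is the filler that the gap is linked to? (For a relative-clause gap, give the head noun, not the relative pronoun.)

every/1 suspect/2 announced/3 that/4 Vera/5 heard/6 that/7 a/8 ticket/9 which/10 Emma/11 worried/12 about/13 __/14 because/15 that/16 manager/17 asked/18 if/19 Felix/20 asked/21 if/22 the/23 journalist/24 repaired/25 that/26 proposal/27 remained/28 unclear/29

The gap at 14 is the prepositional object of "worried", inside a relative clause.
The relative pronoun is "which" (word 10); it is bound by the head noun immediately before it.
Its filler is the head noun "ticket", at word 9.

9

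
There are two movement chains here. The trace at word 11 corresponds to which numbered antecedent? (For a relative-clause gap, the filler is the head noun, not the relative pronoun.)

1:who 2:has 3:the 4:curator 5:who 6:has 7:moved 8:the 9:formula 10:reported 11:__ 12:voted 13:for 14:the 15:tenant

The marked gap is the subject of "voted".
Its filler is the fronted wh-phrase "who", at word 1.
(The other dependency links word 4 to a gap after word 5.)

1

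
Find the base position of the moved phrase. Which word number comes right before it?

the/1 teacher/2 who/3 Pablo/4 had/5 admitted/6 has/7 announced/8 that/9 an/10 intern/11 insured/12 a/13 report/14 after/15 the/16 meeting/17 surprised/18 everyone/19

6

The displaced element is "the teacher" (word 2).
It is linked across 1 clause boundary (Ø).
It functions as the subject of "announced", so the gap sits immediately after word 6 ("admitted").
Base order: Pablo had admitted that the teacher has announced that an intern insured a report after the meeting.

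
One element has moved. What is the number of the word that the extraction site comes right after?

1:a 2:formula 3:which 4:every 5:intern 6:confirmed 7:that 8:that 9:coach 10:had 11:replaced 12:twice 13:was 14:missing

The displaced element is "a formula" (word 2).
It is linked across 1 clause boundary (that).
It functions as the direct object of "replaced", so the gap sits immediately after word 11 ("replaced").
Base order: Every intern confirmed that that coach had replaced a formula twice.

11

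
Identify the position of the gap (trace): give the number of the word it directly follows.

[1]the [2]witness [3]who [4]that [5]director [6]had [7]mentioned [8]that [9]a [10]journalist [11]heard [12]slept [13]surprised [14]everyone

The displaced element is "the witness" (word 2).
It is linked across 2 clause boundaries (that → Ø).
It functions as the subject of "slept", so the gap sits immediately after word 11 ("heard").
Base order: That director had mentioned that a journalist heard that the witness slept.

11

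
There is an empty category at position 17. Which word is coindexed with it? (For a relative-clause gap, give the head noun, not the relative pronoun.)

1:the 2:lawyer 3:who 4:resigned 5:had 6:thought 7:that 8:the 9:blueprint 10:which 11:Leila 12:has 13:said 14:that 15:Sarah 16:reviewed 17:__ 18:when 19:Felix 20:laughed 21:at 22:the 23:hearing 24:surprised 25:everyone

The gap at 17 is the object of "reviewed", inside a relative clause.
The relative pronoun is "which" (word 10); it is bound by the head noun immediately before it.
Its filler is the head noun "blueprint", at word 9.

9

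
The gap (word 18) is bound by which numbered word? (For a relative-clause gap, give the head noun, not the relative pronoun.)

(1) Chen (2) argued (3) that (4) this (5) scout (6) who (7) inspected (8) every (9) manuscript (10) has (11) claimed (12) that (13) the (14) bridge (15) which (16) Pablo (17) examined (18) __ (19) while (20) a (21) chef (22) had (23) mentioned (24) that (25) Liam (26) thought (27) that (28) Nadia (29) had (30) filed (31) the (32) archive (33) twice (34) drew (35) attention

The gap at 18 is the object of "examined", inside a relative clause.
The relative pronoun is "which" (word 15); it is bound by the head noun immediately before it.
Its filler is the head noun "bridge", at word 14.

14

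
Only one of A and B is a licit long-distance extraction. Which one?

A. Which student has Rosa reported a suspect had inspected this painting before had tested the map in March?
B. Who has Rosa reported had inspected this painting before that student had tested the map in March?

In A, the wh-phrase is extracted from inside an adjunct island (introduced by "before"), which blocks movement.
In B, the extraction path crosses only that-complement boundaries, which are transparent.
So B is grammatical.

B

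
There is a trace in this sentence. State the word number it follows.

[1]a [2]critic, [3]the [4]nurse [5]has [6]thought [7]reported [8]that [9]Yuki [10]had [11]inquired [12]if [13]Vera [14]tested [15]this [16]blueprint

6

The displaced element is "a critic" (word 2).
It is linked across 1 clause boundary (Ø).
It functions as the subject of "reported", so the gap sits immediately after word 6 ("thought").
Base order: The nurse has thought a critic reported that Yuki had inquired if Vera tested this blueprint.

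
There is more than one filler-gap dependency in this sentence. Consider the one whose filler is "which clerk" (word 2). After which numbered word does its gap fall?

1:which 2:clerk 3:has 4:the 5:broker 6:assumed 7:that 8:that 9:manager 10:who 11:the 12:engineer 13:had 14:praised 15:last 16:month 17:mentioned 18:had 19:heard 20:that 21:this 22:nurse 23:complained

17

The displaced element is "which clerk" (word 2).
It is linked across 2 clause boundaries (that → Ø).
It functions as the subject of "heard", so the gap sits immediately after word 17 ("mentioned").
Base order: The broker has assumed that that manager who the engineer had praised last month mentioned which clerk had heard that this nurse complained.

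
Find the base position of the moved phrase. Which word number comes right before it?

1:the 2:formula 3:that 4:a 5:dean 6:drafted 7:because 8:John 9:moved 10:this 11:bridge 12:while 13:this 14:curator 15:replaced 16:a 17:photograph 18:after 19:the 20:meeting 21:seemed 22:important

6

The displaced element is "the formula" (word 2).
It functions as the direct object of "drafted", so the gap sits immediately after word 6 ("drafted").
Base order: A dean drafted the formula because John moved this bridge while this curator replaced a photograph after the meeting.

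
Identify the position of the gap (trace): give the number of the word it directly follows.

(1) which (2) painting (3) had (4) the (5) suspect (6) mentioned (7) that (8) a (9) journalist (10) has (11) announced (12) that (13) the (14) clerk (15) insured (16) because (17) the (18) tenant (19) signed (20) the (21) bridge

15

The displaced element is "which painting" (word 2).
It is linked across 2 clause boundaries (that → that).
It functions as the direct object of "insured", so the gap sits immediately after word 15 ("insured").
Base order: The suspect had mentioned that a journalist has announced that the clerk insured which painting because the tenant signed the bridge.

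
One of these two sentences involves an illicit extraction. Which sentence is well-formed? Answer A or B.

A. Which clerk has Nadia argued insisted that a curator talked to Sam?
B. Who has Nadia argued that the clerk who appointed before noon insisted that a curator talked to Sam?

In B, the wh-phrase is extracted from inside a complex-NP island (relative clause) (introduced by "who"), which blocks movement.
In A, the extraction path crosses only that-complement boundaries, which are transparent.
So A is grammatical.

A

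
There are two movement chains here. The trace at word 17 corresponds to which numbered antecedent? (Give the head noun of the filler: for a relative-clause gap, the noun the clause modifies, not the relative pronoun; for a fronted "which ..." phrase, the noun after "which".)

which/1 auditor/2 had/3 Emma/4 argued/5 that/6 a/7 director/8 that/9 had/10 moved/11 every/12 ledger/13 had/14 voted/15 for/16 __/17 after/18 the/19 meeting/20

The marked gap is the object of the preposition "for" of "voted".
Its filler is the fronted wh-phrase "which auditor", at word 2.
(The other dependency links word 8 to a gap after word 9.)

2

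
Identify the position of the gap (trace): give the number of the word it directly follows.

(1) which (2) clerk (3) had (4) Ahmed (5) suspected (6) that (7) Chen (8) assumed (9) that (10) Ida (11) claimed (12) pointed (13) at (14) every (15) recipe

11

The displaced element is "which clerk" (word 2).
It is linked across 3 clause boundaries (that → that → Ø).
It functions as the subject of "pointed", so the gap sits immediately after word 11 ("claimed").
Base order: Ahmed had suspected that Chen assumed that Ida claimed that which clerk pointed at every recipe.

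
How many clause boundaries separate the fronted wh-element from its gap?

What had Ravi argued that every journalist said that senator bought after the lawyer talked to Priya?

2

"what" is extracted from the object of "bought".
Boundaries crossed, outermost first: [that], [Ø] — 2 in total.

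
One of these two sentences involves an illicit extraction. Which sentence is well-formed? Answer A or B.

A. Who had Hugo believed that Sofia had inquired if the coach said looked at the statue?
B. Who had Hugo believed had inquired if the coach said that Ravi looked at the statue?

B

In A, the wh-phrase is extracted from inside a wh-island (introduced by "if"), which blocks movement.
In B, the extraction path crosses only that-complement boundaries, which are transparent.
So B is grammatical.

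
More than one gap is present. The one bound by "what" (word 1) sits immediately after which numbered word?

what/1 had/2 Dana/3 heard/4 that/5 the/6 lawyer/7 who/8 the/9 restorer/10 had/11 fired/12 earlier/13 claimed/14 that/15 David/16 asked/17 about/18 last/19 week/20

18

The displaced element is "what" (word 1).
It is linked across 2 clause boundaries (that → that).
It functions as the object of the preposition "about" of "asked", so the gap sits immediately after word 18 ("about").
Base order: Dana had heard that the lawyer who the restorer had fired earlier claimed that David asked about what last week.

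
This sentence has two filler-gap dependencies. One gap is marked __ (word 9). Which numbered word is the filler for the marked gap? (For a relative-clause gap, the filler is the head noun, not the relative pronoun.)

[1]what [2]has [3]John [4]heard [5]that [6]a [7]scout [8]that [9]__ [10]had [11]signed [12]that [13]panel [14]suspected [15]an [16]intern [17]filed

7

The marked gap is inside the relative clause, the subject of "signed".
Its filler is the head noun "scout" (via "that"), at word 7.
(The other dependency links word 1 to a gap after word 17.)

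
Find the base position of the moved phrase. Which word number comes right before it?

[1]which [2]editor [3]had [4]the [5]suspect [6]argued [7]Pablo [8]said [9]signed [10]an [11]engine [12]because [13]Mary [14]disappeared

The displaced element is "which editor" (word 2).
It is linked across 2 clause boundaries (Ø → Ø).
It functions as the subject of "signed", so the gap sits immediately after word 8 ("said").
Base order: The suspect had argued Pablo said which editor signed an engine because Mary disappeared.

8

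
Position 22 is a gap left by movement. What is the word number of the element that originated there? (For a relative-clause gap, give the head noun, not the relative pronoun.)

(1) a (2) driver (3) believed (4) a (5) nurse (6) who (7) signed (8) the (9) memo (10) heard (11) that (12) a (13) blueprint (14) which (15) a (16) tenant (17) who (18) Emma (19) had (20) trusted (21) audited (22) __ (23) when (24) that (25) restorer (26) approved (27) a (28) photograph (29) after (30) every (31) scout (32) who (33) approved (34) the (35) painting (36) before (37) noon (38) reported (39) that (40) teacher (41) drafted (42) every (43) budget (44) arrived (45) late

The gap at 22 is the object of "audited", inside a relative clause.
The relative pronoun is "which" (word 14); it is bound by the head noun immediately before it.
Its filler is the head noun "blueprint", at word 13.

13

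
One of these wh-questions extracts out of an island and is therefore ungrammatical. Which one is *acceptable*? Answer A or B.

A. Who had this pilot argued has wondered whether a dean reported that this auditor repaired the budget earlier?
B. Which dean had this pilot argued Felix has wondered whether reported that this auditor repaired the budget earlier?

A

In B, the wh-phrase is extracted from inside a wh-island (introduced by "whether"), which blocks movement.
In A, the extraction path crosses only that-complement boundaries, which are transparent.
So A is grammatical.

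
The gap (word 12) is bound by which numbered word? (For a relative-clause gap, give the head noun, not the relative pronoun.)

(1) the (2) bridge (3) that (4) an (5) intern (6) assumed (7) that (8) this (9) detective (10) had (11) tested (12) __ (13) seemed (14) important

The gap at 12 is the object of "tested", inside a relative clause.
The relative pronoun is "that" (word 3); it is bound by the head noun immediately before it.
Its filler is the head noun "bridge", at word 2.

2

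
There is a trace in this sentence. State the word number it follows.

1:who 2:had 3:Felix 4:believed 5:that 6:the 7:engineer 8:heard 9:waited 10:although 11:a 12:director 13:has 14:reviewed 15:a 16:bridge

The displaced element is "who" (word 1).
It is linked across 2 clause boundaries (that → Ø).
It functions as the subject of "waited", so the gap sits immediately after word 8 ("heard").
Base order: Felix had believed that the engineer heard that who waited although a director has reviewed a bridge.

8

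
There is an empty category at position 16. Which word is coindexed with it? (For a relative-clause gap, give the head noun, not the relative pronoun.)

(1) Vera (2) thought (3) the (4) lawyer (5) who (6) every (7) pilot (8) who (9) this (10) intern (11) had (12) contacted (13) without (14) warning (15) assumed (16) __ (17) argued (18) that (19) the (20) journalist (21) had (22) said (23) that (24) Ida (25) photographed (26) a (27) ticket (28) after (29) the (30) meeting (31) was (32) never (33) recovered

The gap at 16 is the subject of "argued", inside a relative clause.
The relative pronoun is "who" (word 5); it is bound by the head noun immediately before it.
Its filler is the head noun "lawyer", at word 4.

4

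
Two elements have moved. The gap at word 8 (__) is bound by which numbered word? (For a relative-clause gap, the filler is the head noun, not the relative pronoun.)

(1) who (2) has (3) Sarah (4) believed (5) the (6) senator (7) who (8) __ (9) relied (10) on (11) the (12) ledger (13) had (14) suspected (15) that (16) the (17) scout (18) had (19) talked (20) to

The marked gap is inside the relative clause, the subject of "relied".
Its filler is the head noun "senator" (via "who"), at word 6.
(The other dependency links word 1 to a gap after word 20.)

6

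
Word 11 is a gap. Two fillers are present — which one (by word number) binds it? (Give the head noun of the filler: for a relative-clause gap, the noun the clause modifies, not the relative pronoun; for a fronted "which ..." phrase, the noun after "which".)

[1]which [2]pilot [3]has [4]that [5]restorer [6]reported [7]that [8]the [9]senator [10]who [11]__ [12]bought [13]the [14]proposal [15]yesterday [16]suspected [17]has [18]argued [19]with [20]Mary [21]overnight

The marked gap is inside the relative clause, the subject of "bought".
Its filler is the head noun "senator" (via "who"), at word 9.
(The other dependency links word 2 to a gap after word 16.)

9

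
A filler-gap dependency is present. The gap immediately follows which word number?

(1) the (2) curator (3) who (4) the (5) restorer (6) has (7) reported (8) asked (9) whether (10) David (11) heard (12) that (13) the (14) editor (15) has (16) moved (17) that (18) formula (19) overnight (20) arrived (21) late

The displaced element is "the curator" (word 2).
It is linked across 1 clause boundary (Ø).
It functions as the subject of "asked", so the gap sits immediately after word 7 ("reported").
Base order: The restorer has reported the curator asked whether David heard that the editor has moved that formula overnight.

7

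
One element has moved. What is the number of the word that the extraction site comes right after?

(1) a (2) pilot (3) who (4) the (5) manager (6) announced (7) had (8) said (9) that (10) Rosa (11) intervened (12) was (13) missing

6

The displaced element is "a pilot" (word 2).
It is linked across 1 clause boundary (Ø).
It functions as the subject of "said", so the gap sits immediately after word 6 ("announced").
Base order: The manager announced that a pilot had said that Rosa intervened.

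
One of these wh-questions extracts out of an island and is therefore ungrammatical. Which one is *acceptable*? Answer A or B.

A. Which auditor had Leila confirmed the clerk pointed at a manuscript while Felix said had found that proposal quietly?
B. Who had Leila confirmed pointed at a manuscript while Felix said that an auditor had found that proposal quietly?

In A, the wh-phrase is extracted from inside an adjunct island (introduced by "while"), which blocks movement.
In B, the extraction path crosses only that-complement boundaries, which are transparent.
So B is grammatical.

B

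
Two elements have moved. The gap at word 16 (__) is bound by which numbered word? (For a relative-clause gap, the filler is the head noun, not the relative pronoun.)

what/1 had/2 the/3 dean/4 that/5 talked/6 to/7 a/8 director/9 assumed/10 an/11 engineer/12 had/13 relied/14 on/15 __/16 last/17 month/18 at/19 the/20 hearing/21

1

The marked gap is the object of the preposition "on" of "relied".
Its filler is the fronted wh-phrase "what", at word 1.
(The other dependency links word 4 to a gap after word 5.)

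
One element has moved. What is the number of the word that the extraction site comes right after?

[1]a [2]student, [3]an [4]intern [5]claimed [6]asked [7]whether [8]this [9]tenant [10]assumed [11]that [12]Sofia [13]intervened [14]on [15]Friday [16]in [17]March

The displaced element is "a student" (word 2).
It is linked across 1 clause boundary (Ø).
It functions as the subject of "asked", so the gap sits immediately after word 5 ("claimed").
Base order: An intern claimed a student asked whether this tenant assumed that Sofia intervened on Friday in March.

5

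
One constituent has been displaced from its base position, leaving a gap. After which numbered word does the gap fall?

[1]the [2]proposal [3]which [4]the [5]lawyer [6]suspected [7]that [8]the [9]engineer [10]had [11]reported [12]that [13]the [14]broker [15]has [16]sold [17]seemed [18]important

The displaced element is "the proposal" (word 2).
It is linked across 2 clause boundaries (that → that).
It functions as the direct object of "sold", so the gap sits immediately after word 16 ("sold").
Base order: The lawyer suspected that the engineer had reported that the broker has sold the proposal.

16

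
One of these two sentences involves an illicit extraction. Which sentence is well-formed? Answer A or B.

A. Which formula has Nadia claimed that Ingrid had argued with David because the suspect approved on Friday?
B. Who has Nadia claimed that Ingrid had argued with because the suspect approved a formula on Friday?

B

In A, the wh-phrase is extracted from inside an adjunct island (introduced by "because"), which blocks movement.
In B, the extraction path crosses only that-complement boundaries, which are transparent.
So B is grammatical.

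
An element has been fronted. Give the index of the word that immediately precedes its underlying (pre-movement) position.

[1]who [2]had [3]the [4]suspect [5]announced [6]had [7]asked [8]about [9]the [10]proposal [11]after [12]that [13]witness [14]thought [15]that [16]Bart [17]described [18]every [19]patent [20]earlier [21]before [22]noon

5

The displaced element is "who" (word 1).
It is linked across 1 clause boundary (Ø).
It functions as the subject of "asked", so the gap sits immediately after word 5 ("announced").
Base order: The suspect had announced that who had asked about the proposal after that witness thought that Bart described every patent earlier before noon.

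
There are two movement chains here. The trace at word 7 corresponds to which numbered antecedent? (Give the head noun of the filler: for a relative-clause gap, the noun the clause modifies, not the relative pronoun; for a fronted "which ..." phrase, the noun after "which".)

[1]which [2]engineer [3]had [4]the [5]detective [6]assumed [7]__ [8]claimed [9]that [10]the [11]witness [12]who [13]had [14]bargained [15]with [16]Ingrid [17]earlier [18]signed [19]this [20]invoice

2

The marked gap is the subject of "claimed".
Its filler is the fronted wh-phrase "which engineer", at word 2.
(The other dependency links word 11 to a gap after word 12.)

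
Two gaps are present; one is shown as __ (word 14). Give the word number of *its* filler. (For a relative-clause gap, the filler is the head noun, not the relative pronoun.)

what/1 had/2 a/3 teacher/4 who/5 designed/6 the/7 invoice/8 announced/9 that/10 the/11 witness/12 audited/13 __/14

The marked gap is the direct object of "audited".
Its filler is the fronted wh-phrase "what", at word 1.
(The other dependency links word 4 to a gap after word 5.)

1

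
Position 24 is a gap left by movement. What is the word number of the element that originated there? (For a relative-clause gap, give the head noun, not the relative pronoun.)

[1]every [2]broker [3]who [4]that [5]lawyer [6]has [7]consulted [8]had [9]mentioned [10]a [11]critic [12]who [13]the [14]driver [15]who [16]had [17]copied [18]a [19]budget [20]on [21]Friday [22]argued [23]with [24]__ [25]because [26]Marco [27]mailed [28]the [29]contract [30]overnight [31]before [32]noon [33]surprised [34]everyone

11

The gap at 24 is the prepositional object of "argued", inside a relative clause.
The relative pronoun is "who" (word 12); it is bound by the head noun immediately before it.
Its filler is the head noun "critic", at word 11.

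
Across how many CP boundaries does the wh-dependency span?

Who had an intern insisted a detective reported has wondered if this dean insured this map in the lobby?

"who" is extracted from the subject of "wondered".
Boundaries crossed, outermost first: [Ø], [Ø] — 2 in total.

2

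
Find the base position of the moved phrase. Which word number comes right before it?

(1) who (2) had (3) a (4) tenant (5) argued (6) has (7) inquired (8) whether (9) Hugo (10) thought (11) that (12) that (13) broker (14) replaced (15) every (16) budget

The displaced element is "who" (word 1).
It is linked across 1 clause boundary (Ø).
It functions as the subject of "inquired", so the gap sits immediately after word 5 ("argued").
Base order: A tenant had argued that who has inquired whether Hugo thought that that broker replaced every budget.

5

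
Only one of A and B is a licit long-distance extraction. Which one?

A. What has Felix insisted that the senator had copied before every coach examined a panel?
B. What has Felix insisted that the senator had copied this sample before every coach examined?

In B, the wh-phrase is extracted from inside an adjunct island (introduced by "before"), which blocks movement.
In A, the extraction path crosses only that-complement boundaries, which are transparent.
So A is grammatical.

A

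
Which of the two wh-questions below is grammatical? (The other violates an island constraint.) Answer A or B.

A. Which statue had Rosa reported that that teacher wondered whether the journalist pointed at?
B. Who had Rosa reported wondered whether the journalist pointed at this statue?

B

In A, the wh-phrase is extracted from inside a wh-island (introduced by "whether"), which blocks movement.
In B, the extraction path crosses only that-complement boundaries, which are transparent.
So B is grammatical.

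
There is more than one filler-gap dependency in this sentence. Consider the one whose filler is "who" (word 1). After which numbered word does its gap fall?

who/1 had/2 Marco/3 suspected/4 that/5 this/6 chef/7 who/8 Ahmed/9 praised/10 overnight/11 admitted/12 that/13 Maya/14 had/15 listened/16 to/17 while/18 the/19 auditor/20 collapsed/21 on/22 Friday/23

The displaced element is "who" (word 1).
It is linked across 2 clause boundaries (that → that).
It functions as the object of the preposition "to" of "listened", so the gap sits immediately after word 17 ("to").
Base order: Marco had suspected that this chef who Ahmed praised overnight admitted that Maya had listened to who while the auditor collapsed on Friday.

17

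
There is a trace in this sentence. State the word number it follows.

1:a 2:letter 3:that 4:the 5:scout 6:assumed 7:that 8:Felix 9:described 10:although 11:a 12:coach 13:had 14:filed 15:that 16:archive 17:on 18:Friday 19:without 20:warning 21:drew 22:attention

9

The displaced element is "a letter" (word 2).
It is linked across 1 clause boundary (that).
It functions as the direct object of "described", so the gap sits immediately after word 9 ("described").
Base order: The scout assumed that Felix described a letter although a coach had filed that archive on Friday without warning.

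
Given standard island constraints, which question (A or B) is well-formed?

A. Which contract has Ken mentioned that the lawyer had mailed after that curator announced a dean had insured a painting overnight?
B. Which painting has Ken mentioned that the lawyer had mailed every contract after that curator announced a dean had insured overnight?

A

In B, the wh-phrase is extracted from inside an adjunct island (introduced by "after"), which blocks movement.
In A, the extraction path crosses only that-complement boundaries, which are transparent.
So A is grammatical.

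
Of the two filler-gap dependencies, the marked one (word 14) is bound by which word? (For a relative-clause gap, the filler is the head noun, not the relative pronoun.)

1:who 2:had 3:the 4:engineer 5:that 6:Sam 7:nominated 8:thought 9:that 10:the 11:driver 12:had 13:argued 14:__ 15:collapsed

1

The marked gap is the subject of "collapsed".
Its filler is the fronted wh-phrase "who", at word 1.
(The other dependency links word 4 to a gap after word 7.)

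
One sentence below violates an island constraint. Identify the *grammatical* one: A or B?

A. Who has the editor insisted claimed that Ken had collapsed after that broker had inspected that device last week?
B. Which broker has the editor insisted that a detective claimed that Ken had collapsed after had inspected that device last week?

A

In B, the wh-phrase is extracted from inside an adjunct island (introduced by "after"), which blocks movement.
In A, the extraction path crosses only that-complement boundaries, which are transparent.
So A is grammatical.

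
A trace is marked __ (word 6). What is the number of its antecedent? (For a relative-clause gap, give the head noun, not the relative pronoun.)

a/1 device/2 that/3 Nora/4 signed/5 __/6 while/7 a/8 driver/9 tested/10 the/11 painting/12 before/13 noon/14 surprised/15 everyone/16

The gap at 6 is the object of "signed", inside a relative clause.
The relative pronoun is "that" (word 3); it is bound by the head noun immediately before it.
Its filler is the head noun "device", at word 2.

2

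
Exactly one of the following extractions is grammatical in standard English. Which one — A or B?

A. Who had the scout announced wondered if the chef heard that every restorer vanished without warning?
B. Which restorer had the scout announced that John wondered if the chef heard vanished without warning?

In B, the wh-phrase is extracted from inside a wh-island (introduced by "if"), which blocks movement.
In A, the extraction path crosses only that-complement boundaries, which are transparent.
So A is grammatical.

A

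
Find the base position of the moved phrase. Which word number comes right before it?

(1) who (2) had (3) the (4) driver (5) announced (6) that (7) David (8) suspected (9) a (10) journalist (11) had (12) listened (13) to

The displaced element is "who" (word 1).
It is linked across 2 clause boundaries (that → Ø).
It functions as the object of the preposition "to" of "listened", so the gap sits immediately after word 13 ("to").
Base order: The driver had announced that David suspected a journalist had listened to who.

13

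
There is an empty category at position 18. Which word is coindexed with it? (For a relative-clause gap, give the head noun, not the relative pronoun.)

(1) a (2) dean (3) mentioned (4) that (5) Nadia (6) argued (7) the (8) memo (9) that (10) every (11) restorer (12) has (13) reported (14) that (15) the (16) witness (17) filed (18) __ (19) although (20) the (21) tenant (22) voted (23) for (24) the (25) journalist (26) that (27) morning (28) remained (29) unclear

The gap at 18 is the object of "filed", inside a relative clause.
The relative pronoun is "that" (word 9); it is bound by the head noun immediately before it.
Its filler is the head noun "memo", at word 8.

8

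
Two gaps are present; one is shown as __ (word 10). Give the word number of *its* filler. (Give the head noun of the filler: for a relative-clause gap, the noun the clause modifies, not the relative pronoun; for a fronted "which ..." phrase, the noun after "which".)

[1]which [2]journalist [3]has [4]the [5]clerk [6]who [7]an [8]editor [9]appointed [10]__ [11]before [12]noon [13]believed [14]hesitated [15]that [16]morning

The marked gap is inside the relative clause, the direct object of "appointed".
Its filler is the head noun "clerk" (via "who"), at word 5.
(The other dependency links word 2 to a gap after word 13.)

5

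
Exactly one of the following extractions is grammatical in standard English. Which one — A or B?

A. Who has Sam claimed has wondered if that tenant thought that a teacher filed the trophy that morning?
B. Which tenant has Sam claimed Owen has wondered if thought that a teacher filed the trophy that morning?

In B, the wh-phrase is extracted from inside a wh-island (introduced by "if"), which blocks movement.
In A, the extraction path crosses only that-complement boundaries, which are transparent.
So A is grammatical.

A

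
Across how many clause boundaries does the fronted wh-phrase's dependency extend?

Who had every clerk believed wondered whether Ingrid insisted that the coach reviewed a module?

1

"who" is extracted from the subject of "wondered".
Boundaries crossed, outermost first: [Ø] — 1 in total.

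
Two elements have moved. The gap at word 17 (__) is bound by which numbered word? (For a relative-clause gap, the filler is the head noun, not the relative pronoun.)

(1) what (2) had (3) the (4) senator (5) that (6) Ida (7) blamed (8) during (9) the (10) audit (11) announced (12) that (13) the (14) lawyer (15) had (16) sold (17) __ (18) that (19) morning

1

The marked gap is the direct object of "sold".
Its filler is the fronted wh-phrase "what", at word 1.
(The other dependency links word 4 to a gap after word 7.)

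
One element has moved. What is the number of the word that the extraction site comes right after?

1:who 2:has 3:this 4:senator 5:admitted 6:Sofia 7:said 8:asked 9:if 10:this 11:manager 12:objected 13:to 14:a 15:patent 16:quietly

The displaced element is "who" (word 1).
It is linked across 2 clause boundaries (Ø → Ø).
It functions as the subject of "asked", so the gap sits immediately after word 7 ("said").
Base order: This senator has admitted Sofia said that who asked if this manager objected to a patent quietly.

7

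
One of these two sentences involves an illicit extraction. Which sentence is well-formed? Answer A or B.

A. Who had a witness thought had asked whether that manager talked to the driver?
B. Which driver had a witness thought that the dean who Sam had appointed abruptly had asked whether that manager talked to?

In B, the wh-phrase is extracted from inside a wh-island (introduced by "whether"), which blocks movement.
In A, the extraction path crosses only that-complement boundaries, which are transparent.
So A is grammatical.

A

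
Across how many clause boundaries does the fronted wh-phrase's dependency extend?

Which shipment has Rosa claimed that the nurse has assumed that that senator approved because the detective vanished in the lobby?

"which shipment" is extracted from the object of "approved".
Boundaries crossed, outermost first: [that], [that] — 2 in total.

2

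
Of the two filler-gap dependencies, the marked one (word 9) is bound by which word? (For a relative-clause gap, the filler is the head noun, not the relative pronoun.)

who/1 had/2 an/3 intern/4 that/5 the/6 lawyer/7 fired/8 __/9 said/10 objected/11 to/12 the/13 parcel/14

4

The marked gap is inside the relative clause, the direct object of "fired".
Its filler is the head noun "intern" (via "that"), at word 4.
(The other dependency links word 1 to a gap after word 10.)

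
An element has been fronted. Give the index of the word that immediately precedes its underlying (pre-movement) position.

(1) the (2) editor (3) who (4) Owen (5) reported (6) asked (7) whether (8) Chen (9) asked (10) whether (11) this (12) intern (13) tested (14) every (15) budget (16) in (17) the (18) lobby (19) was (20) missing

5

The displaced element is "the editor" (word 2).
It is linked across 1 clause boundary (Ø).
It functions as the subject of "asked", so the gap sits immediately after word 5 ("reported").
Base order: Owen reported that the editor asked whether Chen asked whether this intern tested every budget in the lobby.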